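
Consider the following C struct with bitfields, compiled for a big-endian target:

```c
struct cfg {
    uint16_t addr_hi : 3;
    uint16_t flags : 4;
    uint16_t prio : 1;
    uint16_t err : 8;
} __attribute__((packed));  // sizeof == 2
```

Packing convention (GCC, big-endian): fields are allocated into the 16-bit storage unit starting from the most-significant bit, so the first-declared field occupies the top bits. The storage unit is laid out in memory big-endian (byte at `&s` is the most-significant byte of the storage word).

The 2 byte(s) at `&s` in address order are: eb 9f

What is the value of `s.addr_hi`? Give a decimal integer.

[0]=0xeb [1]=0x9f (big-endian) → word 0xeb9f
addr_hi [13+:3] = (word>>13) & 0x7 = 7  ←
flags [9+:4] = (word>>9) & 0xf = 5
prio [8+:1] = (word>>8) & 0x1 = 1
err [0+:8] = (word>>0) & 0xff = 159

7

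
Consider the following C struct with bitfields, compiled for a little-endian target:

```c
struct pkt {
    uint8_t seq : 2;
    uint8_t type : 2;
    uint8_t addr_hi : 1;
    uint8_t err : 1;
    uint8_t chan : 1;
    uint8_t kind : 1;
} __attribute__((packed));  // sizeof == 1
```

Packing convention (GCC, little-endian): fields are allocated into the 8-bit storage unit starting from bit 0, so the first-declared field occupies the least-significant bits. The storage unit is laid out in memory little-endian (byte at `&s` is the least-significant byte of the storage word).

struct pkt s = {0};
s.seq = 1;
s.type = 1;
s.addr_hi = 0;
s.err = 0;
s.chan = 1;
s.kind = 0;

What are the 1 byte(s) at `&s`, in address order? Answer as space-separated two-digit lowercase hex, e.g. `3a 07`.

[0+:2] seq=1 & 0x3 = 0x1; word=0x01
[2+:2] type=1 & 0x3 = 0x1; word=0x05
[4+:1] addr_hi=0 & 0x1 = 0x0; word=0x05
[5+:1] err=0 & 0x1 = 0x0; word=0x05
[6+:1] chan=1 & 0x1 = 0x1; word=0x45
[7+:1] kind=0 & 0x1 = 0x0; word=0x45
word = 0x45 → little-endian bytes:
  [0]=0x45

45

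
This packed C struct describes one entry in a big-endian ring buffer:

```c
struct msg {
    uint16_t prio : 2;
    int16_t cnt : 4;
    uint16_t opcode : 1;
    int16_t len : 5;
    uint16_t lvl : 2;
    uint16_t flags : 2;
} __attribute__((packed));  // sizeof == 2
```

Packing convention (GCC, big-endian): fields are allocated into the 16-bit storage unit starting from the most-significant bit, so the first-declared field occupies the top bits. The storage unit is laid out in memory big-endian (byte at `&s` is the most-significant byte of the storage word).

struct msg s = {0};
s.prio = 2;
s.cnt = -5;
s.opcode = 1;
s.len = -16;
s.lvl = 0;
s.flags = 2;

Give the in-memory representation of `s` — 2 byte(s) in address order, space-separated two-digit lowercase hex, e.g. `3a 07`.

af 02

prio (2b) val=2 bits=0x2 at bit 14: 0x8000
cnt (4b) val=-5 bits=0xb at bit 10: 0xac00
opcode (1b) val=1 bits=0x1 at bit 9: 0xae00
len (5b) val=-16 bits=0x10 at bit 4: 0xaf00
lvl (2b) val=0 bits=0x0 at bit 2: 0xaf00
flags (2b) val=2 bits=0x2 at bit 0: 0xaf02
word = 0xaf02 → big-endian bytes:
  [0]=0xaf  [1]=0x02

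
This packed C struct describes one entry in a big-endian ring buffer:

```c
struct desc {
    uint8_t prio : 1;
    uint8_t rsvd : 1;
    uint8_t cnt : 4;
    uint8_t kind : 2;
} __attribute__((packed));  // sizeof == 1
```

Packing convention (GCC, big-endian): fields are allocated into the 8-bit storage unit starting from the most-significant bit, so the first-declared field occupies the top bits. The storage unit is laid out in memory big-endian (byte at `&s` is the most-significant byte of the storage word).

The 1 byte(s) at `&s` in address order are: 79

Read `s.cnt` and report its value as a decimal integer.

[0]=0x79 (big-endian) → word 0x79
prio [7+:1] = (word>>7) & 0x1 = 0
rsvd [6+:1] = (word>>6) & 0x1 = 1
cnt [2+:4] = (word>>2) & 0xf = 14  ←
kind [0+:2] = (word>>0) & 0x3 = 1

14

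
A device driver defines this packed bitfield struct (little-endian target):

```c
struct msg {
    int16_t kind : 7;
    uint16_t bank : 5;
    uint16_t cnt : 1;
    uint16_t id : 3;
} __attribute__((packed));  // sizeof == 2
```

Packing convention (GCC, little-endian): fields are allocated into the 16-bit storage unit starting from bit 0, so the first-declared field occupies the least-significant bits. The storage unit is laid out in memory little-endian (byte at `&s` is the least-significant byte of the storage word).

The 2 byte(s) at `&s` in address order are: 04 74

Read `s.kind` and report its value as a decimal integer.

4

[0]=0x04 [1]=0x74 (little-endian) → word 0x7404
kind [0+:7] = (word>>0) & 0x7f = 4  ←
bank [7+:5] = (word>>7) & 0x1f = 8
cnt [12+:1] = (word>>12) & 0x1 = 1
id [13+:3] = (word>>13) & 0x7 = 3
kind signed 7b, MSB=0: value = 4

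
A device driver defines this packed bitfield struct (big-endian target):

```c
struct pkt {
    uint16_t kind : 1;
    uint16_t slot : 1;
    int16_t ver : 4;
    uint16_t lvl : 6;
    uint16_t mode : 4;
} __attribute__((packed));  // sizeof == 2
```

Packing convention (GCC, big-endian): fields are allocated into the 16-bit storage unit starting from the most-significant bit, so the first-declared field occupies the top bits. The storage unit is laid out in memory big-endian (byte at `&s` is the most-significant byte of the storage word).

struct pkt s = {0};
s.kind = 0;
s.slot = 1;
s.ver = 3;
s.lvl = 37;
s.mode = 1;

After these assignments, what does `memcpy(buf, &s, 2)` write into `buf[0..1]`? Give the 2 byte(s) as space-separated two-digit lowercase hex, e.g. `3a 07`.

kind (1b) val=0 bits=0x0 at bit 15: 0x0000
slot (1b) val=1 bits=0x1 at bit 14: 0x4000
ver (4b) val=3 bits=0x3 at bit 10: 0x4c00
lvl (6b) val=37 bits=0x25 at bit 4: 0x4e50
mode (4b) val=1 bits=0x1 at bit 0: 0x4e51
word = 0x4e51 → big-endian bytes:
  [0]=0x4e  [1]=0x51

4e 51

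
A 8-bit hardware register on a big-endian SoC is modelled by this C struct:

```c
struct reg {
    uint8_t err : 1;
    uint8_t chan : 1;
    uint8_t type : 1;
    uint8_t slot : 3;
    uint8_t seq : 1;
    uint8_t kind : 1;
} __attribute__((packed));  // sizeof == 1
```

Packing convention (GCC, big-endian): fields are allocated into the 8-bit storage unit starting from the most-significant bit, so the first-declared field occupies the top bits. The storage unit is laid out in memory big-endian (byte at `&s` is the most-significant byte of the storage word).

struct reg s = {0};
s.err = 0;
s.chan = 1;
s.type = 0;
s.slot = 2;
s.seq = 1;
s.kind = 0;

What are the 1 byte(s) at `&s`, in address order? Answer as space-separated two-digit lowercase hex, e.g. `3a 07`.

4a

err (1b) val=0 bits=0x0 at bit 7: 0x00
chan (1b) val=1 bits=0x1 at bit 6: 0x40
type (1b) val=0 bits=0x0 at bit 5: 0x40
slot (3b) val=2 bits=0x2 at bit 2: 0x48
seq (1b) val=1 bits=0x1 at bit 1: 0x4a
kind (1b) val=0 bits=0x0 at bit 0: 0x4a
word = 0x4a → big-endian bytes:
  [0]=0x4a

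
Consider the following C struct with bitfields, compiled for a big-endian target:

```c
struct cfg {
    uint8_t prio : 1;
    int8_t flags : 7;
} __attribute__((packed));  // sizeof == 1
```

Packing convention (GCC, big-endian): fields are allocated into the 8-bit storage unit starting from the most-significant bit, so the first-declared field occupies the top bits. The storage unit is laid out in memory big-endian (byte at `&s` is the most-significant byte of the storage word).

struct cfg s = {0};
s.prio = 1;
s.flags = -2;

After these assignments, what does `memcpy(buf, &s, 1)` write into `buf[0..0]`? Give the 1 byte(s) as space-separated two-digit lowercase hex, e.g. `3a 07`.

fe

prio:1 = 1 → 0x1 << 7 → word 0x80
flags:7 = -2 → 0x7e << 0 → word 0xfe
word = 0xfe → big-endian bytes:
  [0]=0xfe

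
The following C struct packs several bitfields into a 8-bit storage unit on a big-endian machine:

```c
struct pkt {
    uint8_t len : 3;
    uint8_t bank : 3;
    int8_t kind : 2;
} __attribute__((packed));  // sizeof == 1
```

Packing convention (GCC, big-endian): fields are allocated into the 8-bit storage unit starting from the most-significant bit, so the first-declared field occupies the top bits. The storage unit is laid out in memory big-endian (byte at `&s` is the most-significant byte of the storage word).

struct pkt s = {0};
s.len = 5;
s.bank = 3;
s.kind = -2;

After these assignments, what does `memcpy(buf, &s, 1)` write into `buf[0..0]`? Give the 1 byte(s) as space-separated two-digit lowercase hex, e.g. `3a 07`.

[5+:3] len=5 & 0x7 = 0x5; word=0xa0
[2+:3] bank=3 & 0x7 = 0x3; word=0xac
[0+:2] kind=-2 & 0x3 = 0x2; word=0xae
word = 0xae → big-endian bytes:
  [0]=0xae

ae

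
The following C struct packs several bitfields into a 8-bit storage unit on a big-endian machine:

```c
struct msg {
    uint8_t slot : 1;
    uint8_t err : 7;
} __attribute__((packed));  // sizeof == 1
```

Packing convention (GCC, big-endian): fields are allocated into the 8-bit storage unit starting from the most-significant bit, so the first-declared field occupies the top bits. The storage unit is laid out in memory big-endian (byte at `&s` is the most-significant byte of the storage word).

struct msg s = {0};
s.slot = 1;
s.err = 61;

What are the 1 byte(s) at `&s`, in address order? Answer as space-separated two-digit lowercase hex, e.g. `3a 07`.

slot:1 = 1 → 0x1 << 7 → word 0x80
err:7 = 61 → 0x3d << 0 → word 0xbd
word = 0xbd → big-endian bytes:
  [0]=0xbd

bd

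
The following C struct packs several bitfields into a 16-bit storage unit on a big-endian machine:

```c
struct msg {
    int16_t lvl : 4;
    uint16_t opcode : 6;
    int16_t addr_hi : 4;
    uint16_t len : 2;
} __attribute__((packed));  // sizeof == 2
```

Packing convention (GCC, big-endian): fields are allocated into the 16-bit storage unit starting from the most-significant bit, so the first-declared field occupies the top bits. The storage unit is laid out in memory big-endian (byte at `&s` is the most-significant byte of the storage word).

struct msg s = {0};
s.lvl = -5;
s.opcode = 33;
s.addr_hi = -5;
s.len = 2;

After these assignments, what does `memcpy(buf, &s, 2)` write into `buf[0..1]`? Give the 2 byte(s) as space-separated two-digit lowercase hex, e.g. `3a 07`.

b8 6e

lvl:4 = -5 → 0xb << 12 → word 0xb000
opcode:6 = 33 → 0x21 << 6 → word 0xb840
addr_hi:4 = -5 → 0xb << 2 → word 0xb86c
len:2 = 2 → 0x2 << 0 → word 0xb86e
word = 0xb86e → big-endian bytes:
  [0]=0xb8  [1]=0x6e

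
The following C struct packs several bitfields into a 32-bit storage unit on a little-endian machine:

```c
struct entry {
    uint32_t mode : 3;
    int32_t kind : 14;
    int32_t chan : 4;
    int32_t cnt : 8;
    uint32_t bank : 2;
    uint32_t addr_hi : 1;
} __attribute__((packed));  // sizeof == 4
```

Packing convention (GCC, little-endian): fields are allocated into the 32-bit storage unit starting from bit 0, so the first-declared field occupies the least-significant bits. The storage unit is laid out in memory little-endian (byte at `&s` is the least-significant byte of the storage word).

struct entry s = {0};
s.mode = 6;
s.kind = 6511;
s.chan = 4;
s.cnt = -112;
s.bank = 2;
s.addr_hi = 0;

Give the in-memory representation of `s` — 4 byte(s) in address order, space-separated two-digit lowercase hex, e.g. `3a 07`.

mode (3b) val=6 bits=0x6 at bit 0: 0x00000006
kind (14b) val=6511 bits=0x196f at bit 3: 0x0000cb7e
chan (4b) val=4 bits=0x4 at bit 17: 0x0008cb7e
cnt (8b) val=-112 bits=0x90 at bit 21: 0x1208cb7e
bank (2b) val=2 bits=0x2 at bit 29: 0x5208cb7e
addr_hi (1b) val=0 bits=0x0 at bit 31: 0x5208cb7e
word = 0x5208cb7e → little-endian bytes:
  [0]=0x7e  [1]=0xcb  [2]=0x08  [3]=0x52

7e cb 08 52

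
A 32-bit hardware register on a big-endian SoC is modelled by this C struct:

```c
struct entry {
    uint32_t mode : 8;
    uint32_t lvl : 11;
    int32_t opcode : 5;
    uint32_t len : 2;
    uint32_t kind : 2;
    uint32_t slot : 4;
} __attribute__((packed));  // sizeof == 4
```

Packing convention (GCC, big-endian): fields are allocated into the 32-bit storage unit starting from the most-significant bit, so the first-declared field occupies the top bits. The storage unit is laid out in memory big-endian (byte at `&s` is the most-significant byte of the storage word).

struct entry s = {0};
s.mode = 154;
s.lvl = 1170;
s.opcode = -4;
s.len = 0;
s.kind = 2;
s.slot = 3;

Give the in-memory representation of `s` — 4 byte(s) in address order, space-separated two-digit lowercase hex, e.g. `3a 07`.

mode:8 = 154 → 0x9a << 24 → word 0x9a000000
lvl:11 = 1170 → 0x492 << 13 → word 0x9a924000
opcode:5 = -4 → 0x1c << 8 → word 0x9a925c00
len:2 = 0 → 0x0 << 6 → word 0x9a925c00
kind:2 = 2 → 0x2 << 4 → word 0x9a925c20
slot:4 = 3 → 0x3 << 0 → word 0x9a925c23
word = 0x9a925c23 → big-endian bytes:
  [0]=0x9a  [1]=0x92  [2]=0x5c  [3]=0x23

9a 92 5c 23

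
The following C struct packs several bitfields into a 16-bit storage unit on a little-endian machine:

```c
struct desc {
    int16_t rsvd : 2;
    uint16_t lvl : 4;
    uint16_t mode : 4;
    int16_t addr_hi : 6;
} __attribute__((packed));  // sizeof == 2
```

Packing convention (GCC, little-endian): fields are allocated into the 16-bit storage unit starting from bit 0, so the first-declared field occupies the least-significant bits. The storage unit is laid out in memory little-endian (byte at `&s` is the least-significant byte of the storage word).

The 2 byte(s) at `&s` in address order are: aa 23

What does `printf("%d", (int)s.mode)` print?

[0]=0xaa [1]=0x23 (little-endian) → word 0x23aa
rsvd [0+:2] = (word>>0) & 0x3 = 2
lvl [2+:4] = (word>>2) & 0xf = 10
mode [6+:4] = (word>>6) & 0xf = 14  ←
addr_hi [10+:6] = (word>>10) & 0x3f = 8

14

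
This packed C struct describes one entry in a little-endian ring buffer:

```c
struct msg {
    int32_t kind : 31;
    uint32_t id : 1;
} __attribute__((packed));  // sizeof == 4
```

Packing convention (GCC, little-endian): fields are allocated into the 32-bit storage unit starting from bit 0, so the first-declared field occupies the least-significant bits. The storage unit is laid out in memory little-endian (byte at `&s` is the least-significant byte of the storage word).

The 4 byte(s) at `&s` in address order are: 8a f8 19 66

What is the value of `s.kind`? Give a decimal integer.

-434505590

[0]=0x8a [1]=0xf8 [2]=0x19 [3]=0x66 (little-endian) → word 0x6619f88a
kind:31 @ bit 0 → (0x6619f88a>>0)&0x7fffffff = 0x6619f88a  ←
id:1 @ bit 31 → (0x6619f88a>>31)&0x1 = 0x0
kind signed 31b, MSB=1: 1712978058 - 2147483648 = -434505590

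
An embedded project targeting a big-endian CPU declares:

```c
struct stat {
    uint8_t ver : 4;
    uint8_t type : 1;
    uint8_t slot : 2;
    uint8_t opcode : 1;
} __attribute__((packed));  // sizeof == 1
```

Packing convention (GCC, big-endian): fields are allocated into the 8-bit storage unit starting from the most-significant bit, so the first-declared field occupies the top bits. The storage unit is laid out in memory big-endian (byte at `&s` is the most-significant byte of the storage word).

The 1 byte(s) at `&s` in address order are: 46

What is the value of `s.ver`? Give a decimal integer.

4

[0]=0x46 (big-endian) → word 0x46
ver:4 @ bit 4 → (0x46>>4)&0xf = 0x4  ←
type:1 @ bit 3 → (0x46>>3)&0x1 = 0x0
slot:2 @ bit 1 → (0x46>>1)&0x3 = 0x3
opcode:1 @ bit 0 → (0x46>>0)&0x1 = 0x0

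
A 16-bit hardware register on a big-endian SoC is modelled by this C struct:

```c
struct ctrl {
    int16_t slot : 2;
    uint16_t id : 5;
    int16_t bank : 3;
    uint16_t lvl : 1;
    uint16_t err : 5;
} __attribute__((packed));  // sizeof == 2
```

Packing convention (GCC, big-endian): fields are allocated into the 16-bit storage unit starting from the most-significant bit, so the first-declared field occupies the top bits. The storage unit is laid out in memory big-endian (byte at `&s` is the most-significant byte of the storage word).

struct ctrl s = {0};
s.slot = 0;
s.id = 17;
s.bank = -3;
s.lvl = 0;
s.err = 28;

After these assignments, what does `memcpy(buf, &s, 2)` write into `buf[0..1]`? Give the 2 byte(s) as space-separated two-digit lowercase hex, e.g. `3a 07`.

23 5c

[14+:2] slot=0 & 0x3 = 0x0; word=0x0000
[9+:5] id=17 & 0x1f = 0x11; word=0x2200
[6+:3] bank=-3 & 0x7 = 0x5; word=0x2340
[5+:1] lvl=0 & 0x1 = 0x0; word=0x2340
[0+:5] err=28 & 0x1f = 0x1c; word=0x235c
word = 0x235c → big-endian bytes:
  [0]=0x23  [1]=0x5c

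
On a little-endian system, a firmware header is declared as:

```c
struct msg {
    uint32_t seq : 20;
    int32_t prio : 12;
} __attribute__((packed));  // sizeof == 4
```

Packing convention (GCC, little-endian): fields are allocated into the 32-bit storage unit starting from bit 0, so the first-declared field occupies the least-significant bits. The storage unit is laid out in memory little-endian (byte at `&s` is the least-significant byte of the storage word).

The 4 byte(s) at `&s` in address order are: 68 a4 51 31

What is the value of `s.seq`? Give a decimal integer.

[0]=0x68 [1]=0xa4 [2]=0x51 [3]=0x31 (little-endian) → word 0x3151a468
seq [0+:20] = (word>>0) & 0xfffff = 107624  ←
prio [20+:12] = (word>>20) & 0xfff = 789

107624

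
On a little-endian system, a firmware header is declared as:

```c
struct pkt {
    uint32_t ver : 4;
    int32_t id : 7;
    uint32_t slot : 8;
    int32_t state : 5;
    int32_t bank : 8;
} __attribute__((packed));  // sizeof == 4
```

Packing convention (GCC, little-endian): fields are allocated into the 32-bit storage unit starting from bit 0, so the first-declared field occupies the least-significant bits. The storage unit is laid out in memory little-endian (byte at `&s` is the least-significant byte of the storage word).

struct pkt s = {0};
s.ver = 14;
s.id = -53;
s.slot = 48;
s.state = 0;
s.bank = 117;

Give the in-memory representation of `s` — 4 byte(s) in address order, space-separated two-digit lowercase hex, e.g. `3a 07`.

ver (4b) val=14 bits=0xe at bit 0: 0x0000000e
id (7b) val=-53 bits=0x4b at bit 4: 0x000004be
slot (8b) val=48 bits=0x30 at bit 11: 0x000184be
state (5b) val=0 bits=0x0 at bit 19: 0x000184be
bank (8b) val=117 bits=0x75 at bit 24: 0x750184be
word = 0x750184be → little-endian bytes:
  [0]=0xbe  [1]=0x84  [2]=0x01  [3]=0x75

be 84 01 75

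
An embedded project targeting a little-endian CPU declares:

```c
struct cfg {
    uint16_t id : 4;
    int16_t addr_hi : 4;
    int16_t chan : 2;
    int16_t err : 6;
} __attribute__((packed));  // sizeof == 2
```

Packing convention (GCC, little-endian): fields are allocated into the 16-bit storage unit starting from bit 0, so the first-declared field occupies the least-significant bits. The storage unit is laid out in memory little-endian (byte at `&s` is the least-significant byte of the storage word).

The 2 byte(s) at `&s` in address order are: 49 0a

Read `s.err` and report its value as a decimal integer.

2

[0]=0x49 [1]=0x0a (little-endian) → word 0x0a49
id:4 @ bit 0 → (0x0a49>>0)&0xf = 0x9
addr_hi:4 @ bit 4 → (0x0a49>>4)&0xf = 0x4
chan:2 @ bit 8 → (0x0a49>>8)&0x3 = 0x2
err:6 @ bit 10 → (0x0a49>>10)&0x3f = 0x2  ←
err signed 6b, MSB=0: value = 2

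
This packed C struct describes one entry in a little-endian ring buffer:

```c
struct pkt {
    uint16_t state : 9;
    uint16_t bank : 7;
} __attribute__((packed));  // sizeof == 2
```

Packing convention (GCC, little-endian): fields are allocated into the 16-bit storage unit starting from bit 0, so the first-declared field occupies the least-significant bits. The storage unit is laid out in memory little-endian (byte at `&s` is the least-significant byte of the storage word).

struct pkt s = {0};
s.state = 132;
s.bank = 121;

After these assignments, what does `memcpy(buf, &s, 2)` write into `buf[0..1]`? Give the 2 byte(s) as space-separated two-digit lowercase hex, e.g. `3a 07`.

state (9b) val=132 bits=0x84 at bit 0: 0x0084
bank (7b) val=121 bits=0x79 at bit 9: 0xf284
word = 0xf284 → little-endian bytes:
  [0]=0x84  [1]=0xf2

84 f2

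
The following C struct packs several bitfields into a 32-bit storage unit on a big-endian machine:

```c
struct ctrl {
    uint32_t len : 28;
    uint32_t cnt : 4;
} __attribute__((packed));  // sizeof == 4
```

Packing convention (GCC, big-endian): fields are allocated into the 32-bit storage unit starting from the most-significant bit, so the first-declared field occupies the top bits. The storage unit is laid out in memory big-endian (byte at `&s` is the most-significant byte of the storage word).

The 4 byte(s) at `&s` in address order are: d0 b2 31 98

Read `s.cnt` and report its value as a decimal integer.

8

[0]=0xd0 [1]=0xb2 [2]=0x31 [3]=0x98 (big-endian) → word 0xd0b23198
len [4+:28] = (word>>4) & 0xfffffff = 218833689
cnt [0+:4] = (word>>0) & 0xf = 8  ←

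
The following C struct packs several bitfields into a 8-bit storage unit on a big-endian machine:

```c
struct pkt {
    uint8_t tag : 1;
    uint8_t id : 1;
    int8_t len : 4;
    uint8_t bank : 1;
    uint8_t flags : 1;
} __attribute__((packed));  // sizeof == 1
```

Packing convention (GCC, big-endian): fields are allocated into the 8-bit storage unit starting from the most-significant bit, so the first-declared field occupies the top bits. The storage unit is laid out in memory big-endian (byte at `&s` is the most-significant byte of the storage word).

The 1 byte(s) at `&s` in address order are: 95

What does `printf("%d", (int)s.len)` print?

[0]=0x95 (big-endian) → word 0x95
tag:1 @ bit 7 → (0x95>>7)&0x1 = 0x1
id:1 @ bit 6 → (0x95>>6)&0x1 = 0x0
len:4 @ bit 2 → (0x95>>2)&0xf = 0x5  ←
bank:1 @ bit 1 → (0x95>>1)&0x1 = 0x0
flags:1 @ bit 0 → (0x95>>0)&0x1 = 0x1
len signed 4b, MSB=0: value = 5

5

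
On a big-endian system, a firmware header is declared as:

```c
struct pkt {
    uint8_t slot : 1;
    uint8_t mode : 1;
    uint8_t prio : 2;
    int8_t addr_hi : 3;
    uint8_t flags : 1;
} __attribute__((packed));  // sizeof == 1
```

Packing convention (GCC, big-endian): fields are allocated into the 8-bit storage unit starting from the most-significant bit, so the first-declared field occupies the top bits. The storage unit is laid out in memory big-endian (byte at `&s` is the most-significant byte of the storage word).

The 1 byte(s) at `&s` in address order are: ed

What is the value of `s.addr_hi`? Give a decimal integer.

[0]=0xed (big-endian) → word 0xed
slot:1 @ bit 7 → (0xed>>7)&0x1 = 0x1
mode:1 @ bit 6 → (0xed>>6)&0x1 = 0x1
prio:2 @ bit 4 → (0xed>>4)&0x3 = 0x2
addr_hi:3 @ bit 1 → (0xed>>1)&0x7 = 0x6  ←
flags:1 @ bit 0 → (0xed>>0)&0x1 = 0x1
addr_hi signed 3b, MSB=1: 6 - 8 = -2

-2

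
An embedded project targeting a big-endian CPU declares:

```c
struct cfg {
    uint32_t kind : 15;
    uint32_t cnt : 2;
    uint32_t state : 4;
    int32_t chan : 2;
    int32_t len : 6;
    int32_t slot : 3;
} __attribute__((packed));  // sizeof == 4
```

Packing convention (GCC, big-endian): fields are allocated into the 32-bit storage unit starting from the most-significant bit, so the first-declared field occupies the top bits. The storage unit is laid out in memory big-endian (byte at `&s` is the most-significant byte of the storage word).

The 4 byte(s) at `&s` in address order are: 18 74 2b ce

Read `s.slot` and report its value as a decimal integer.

-2

[0]=0x18 [1]=0x74 [2]=0x2b [3]=0xce (big-endian) → word 0x18742bce
kind [17+:15] = (word>>17) & 0x7fff = 3130
cnt [15+:2] = (word>>15) & 0x3 = 0
state [11+:4] = (word>>11) & 0xf = 5
chan [9+:2] = (word>>9) & 0x3 = 1
len [3+:6] = (word>>3) & 0x3f = 57
slot [0+:3] = (word>>0) & 0x7 = 6  ←
slot signed 3b, MSB=1: 6 - 8 = -2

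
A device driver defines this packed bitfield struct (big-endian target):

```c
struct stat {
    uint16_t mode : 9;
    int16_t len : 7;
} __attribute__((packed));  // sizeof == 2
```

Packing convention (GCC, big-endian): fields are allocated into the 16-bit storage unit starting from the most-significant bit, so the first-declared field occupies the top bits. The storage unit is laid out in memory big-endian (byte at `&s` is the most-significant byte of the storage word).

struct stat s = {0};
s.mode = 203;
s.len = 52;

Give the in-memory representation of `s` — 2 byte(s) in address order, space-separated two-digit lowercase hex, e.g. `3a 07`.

65 b4

mode (9b) val=203 bits=0xcb at bit 7: 0x6580
len (7b) val=52 bits=0x34 at bit 0: 0x65b4
word = 0x65b4 → big-endian bytes:
  [0]=0x65  [1]=0xb4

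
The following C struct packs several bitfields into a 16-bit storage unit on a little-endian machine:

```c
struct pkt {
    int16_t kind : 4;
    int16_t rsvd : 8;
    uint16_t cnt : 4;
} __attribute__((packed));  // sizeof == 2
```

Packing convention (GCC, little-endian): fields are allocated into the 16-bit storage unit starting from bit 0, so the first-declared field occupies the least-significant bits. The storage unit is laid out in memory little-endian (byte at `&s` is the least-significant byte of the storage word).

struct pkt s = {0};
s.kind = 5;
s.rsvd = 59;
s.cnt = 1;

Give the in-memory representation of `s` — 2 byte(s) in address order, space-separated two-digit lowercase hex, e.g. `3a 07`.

b5 13

kind:4 = 5 → 0x5 << 0 → word 0x0005
rsvd:8 = 59 → 0x3b << 4 → word 0x03b5
cnt:4 = 1 → 0x1 << 12 → word 0x13b5
word = 0x13b5 → little-endian bytes:
  [0]=0xb5  [1]=0x13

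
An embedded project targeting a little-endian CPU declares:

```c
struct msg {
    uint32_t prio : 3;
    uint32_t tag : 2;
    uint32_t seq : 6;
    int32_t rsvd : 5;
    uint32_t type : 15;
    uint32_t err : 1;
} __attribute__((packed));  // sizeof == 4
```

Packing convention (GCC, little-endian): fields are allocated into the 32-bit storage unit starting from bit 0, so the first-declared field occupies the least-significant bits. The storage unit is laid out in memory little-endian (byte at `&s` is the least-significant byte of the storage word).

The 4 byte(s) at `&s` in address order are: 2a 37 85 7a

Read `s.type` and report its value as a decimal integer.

31365

[0]=0x2a [1]=0x37 [2]=0x85 [3]=0x7a (little-endian) → word 0x7a85372a
prio:3 @ bit 0 → (0x7a85372a>>0)&0x7 = 0x2
tag:2 @ bit 3 → (0x7a85372a>>3)&0x3 = 0x1
seq:6 @ bit 5 → (0x7a85372a>>5)&0x3f = 0x39
rsvd:5 @ bit 11 → (0x7a85372a>>11)&0x1f = 0x6
type:15 @ bit 16 → (0x7a85372a>>16)&0x7fff = 0x7a85  ←
err:1 @ bit 31 → (0x7a85372a>>31)&0x1 = 0x0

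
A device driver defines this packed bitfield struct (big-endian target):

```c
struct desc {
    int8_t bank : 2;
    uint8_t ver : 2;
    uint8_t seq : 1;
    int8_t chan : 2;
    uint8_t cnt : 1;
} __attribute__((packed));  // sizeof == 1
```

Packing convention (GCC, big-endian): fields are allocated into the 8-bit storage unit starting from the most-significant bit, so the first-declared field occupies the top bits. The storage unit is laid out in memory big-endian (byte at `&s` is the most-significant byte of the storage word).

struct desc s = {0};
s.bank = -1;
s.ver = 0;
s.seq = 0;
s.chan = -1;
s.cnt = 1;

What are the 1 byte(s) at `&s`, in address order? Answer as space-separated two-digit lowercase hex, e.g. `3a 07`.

c7

bank:2 = -1 → 0x3 << 6 → word 0xc0
ver:2 = 0 → 0x0 << 4 → word 0xc0
seq:1 = 0 → 0x0 << 3 → word 0xc0
chan:2 = -1 → 0x3 << 1 → word 0xc6
cnt:1 = 1 → 0x1 << 0 → word 0xc7
word = 0xc7 → big-endian bytes:
  [0]=0xc7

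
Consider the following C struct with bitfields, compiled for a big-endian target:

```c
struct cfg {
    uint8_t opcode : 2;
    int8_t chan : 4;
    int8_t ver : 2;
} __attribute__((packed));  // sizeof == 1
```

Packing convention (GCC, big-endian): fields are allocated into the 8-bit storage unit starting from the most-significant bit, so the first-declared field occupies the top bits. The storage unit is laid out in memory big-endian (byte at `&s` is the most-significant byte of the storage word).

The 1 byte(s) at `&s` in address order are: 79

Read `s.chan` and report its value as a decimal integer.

[0]=0x79 (big-endian) → word 0x79
opcode [6+:2] = (word>>6) & 0x3 = 1
chan [2+:4] = (word>>2) & 0xf = 14  ←
ver [0+:2] = (word>>0) & 0x3 = 1
chan signed 4b, MSB=1: 14 - 16 = -2

-2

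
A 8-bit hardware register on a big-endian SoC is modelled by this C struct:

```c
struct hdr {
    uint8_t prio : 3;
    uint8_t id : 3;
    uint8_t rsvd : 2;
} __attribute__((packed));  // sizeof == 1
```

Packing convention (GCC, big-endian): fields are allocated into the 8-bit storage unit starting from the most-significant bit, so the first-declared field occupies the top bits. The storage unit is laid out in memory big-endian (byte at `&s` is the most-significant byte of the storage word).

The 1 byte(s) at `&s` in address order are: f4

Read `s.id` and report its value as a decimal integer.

[0]=0xf4 (big-endian) → word 0xf4
prio:3 @ bit 5 → (0xf4>>5)&0x7 = 0x7
id:3 @ bit 2 → (0xf4>>2)&0x7 = 0x5  ←
rsvd:2 @ bit 0 → (0xf4>>0)&0x3 = 0x0

5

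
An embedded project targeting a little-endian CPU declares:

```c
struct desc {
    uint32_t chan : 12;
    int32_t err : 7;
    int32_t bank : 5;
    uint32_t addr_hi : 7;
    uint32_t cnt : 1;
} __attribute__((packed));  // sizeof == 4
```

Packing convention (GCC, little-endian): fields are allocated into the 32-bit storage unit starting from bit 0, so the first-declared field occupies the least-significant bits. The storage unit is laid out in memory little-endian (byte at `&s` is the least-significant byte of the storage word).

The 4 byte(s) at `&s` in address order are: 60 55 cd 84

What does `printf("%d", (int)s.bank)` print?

[0]=0x60 [1]=0x55 [2]=0xcd [3]=0x84 (little-endian) → word 0x84cd5560
chan:12 @ bit 0 → (0x84cd5560>>0)&0xfff = 0x560
err:7 @ bit 12 → (0x84cd5560>>12)&0x7f = 0x55
bank:5 @ bit 19 → (0x84cd5560>>19)&0x1f = 0x19  ←
addr_hi:7 @ bit 24 → (0x84cd5560>>24)&0x7f = 0x4
cnt:1 @ bit 31 → (0x84cd5560>>31)&0x1 = 0x1
bank signed 5b, MSB=1: 25 - 32 = -7

-7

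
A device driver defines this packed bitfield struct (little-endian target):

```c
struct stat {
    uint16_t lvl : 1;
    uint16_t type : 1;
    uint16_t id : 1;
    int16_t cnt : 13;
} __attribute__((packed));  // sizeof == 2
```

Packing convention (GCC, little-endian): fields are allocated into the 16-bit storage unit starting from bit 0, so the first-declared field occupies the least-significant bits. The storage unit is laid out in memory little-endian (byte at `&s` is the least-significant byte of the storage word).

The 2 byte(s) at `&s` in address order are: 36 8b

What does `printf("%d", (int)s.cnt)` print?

[0]=0x36 [1]=0x8b (little-endian) → word 0x8b36
lvl:1 @ bit 0 → (0x8b36>>0)&0x1 = 0x0
type:1 @ bit 1 → (0x8b36>>1)&0x1 = 0x1
id:1 @ bit 2 → (0x8b36>>2)&0x1 = 0x1
cnt:13 @ bit 3 → (0x8b36>>3)&0x1fff = 0x1166  ←
cnt signed 13b, MSB=1: 4454 - 8192 = -3738

-3738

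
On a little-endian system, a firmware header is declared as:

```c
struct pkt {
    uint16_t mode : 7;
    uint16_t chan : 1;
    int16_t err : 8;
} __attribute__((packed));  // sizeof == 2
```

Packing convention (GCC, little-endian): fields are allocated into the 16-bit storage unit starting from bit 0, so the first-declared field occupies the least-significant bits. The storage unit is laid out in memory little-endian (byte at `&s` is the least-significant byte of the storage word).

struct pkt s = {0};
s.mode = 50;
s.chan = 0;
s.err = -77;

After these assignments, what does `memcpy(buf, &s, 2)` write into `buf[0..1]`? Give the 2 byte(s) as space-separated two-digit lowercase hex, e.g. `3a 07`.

[0+:7] mode=50 & 0x7f = 0x32; word=0x0032
[7+:1] chan=0 & 0x1 = 0x0; word=0x0032
[8+:8] err=-77 & 0xff = 0xb3; word=0xb332
word = 0xb332 → little-endian bytes:
  [0]=0x32  [1]=0xb3

32 b3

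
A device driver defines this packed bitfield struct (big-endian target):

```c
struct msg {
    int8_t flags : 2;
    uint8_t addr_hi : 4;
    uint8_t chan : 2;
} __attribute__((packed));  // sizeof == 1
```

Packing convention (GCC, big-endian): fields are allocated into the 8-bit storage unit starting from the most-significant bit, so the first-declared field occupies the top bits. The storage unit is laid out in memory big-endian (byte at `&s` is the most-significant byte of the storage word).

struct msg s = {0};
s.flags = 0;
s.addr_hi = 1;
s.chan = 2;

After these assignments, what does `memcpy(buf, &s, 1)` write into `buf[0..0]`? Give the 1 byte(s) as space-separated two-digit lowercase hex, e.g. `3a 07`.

flags (2b) val=0 bits=0x0 at bit 6: 0x00
addr_hi (4b) val=1 bits=0x1 at bit 2: 0x04
chan (2b) val=2 bits=0x2 at bit 0: 0x06
word = 0x06 → big-endian bytes:
  [0]=0x06

06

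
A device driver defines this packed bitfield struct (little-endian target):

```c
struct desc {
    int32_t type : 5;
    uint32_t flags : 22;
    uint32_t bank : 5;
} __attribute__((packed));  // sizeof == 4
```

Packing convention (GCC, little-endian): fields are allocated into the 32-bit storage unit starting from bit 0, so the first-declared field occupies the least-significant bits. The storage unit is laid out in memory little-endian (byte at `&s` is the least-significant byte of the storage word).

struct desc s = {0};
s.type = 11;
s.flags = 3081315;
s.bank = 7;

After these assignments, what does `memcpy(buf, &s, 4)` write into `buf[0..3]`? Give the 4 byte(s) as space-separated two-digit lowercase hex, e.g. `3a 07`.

[0+:5] type=11 & 0x1f = 0xb; word=0x0000000b
[5+:22] flags=3081315 & 0x3fffff = 0x2f0463; word=0x05e08c6b
[27+:5] bank=7 & 0x1f = 0x7; word=0x3de08c6b
word = 0x3de08c6b → little-endian bytes:
  [0]=0x6b  [1]=0x8c  [2]=0xe0  [3]=0x3d

6b 8c e0 3d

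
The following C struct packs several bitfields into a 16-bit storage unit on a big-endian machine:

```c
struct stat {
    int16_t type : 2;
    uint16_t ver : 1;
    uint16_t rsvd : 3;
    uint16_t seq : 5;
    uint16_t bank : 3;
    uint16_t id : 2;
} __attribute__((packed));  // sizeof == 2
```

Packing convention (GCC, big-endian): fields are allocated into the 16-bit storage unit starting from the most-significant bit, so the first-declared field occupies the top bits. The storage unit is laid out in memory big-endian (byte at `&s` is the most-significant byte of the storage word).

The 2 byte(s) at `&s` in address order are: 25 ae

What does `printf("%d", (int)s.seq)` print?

13

[0]=0x25 [1]=0xae (big-endian) → word 0x25ae
type:2 @ bit 14 → (0x25ae>>14)&0x3 = 0x0
ver:1 @ bit 13 → (0x25ae>>13)&0x1 = 0x1
rsvd:3 @ bit 10 → (0x25ae>>10)&0x7 = 0x1
seq:5 @ bit 5 → (0x25ae>>5)&0x1f = 0xd  ←
bank:3 @ bit 2 → (0x25ae>>2)&0x7 = 0x3
id:2 @ bit 0 → (0x25ae>>0)&0x3 = 0x2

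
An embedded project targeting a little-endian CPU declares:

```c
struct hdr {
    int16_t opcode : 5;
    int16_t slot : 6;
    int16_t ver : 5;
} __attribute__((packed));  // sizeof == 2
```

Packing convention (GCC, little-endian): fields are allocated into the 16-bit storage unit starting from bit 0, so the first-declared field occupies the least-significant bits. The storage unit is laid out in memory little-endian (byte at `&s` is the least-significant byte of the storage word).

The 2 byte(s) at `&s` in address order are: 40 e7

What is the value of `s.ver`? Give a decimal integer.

[0]=0x40 [1]=0xe7 (little-endian) → word 0xe740
opcode [0+:5] = (word>>0) & 0x1f = 0
slot [5+:6] = (word>>5) & 0x3f = 58
ver [11+:5] = (word>>11) & 0x1f = 28  ←
ver signed 5b, MSB=1: 28 - 32 = -4

-4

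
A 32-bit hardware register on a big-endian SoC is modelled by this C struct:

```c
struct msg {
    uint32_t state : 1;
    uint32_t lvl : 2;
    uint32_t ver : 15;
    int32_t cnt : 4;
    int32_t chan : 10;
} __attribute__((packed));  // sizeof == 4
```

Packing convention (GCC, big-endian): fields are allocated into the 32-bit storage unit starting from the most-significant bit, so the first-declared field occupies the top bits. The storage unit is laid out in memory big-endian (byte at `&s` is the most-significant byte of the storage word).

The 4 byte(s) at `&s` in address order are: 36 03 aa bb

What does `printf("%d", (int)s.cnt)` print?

[0]=0x36 [1]=0x03 [2]=0xaa [3]=0xbb (big-endian) → word 0x3603aabb
state:1 @ bit 31 → (0x3603aabb>>31)&0x1 = 0x0
lvl:2 @ bit 29 → (0x3603aabb>>29)&0x3 = 0x1
ver:15 @ bit 14 → (0x3603aabb>>14)&0x7fff = 0x580e
cnt:4 @ bit 10 → (0x3603aabb>>10)&0xf = 0xa  ←
chan:10 @ bit 0 → (0x3603aabb>>0)&0x3ff = 0x2bb
cnt signed 4b, MSB=1: 10 - 16 = -6

-6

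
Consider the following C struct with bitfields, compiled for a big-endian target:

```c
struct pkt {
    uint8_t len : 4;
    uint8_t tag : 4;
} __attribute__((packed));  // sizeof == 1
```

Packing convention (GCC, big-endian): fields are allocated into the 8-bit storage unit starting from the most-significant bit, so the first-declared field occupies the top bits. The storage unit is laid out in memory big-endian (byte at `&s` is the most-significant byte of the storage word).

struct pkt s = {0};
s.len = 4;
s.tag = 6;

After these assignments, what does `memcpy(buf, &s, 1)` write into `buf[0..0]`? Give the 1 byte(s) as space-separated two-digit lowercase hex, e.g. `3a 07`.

46

len:4 = 4 → 0x4 << 4 → word 0x40
tag:4 = 6 → 0x6 << 0 → word 0x46
word = 0x46 → big-endian bytes:
  [0]=0x46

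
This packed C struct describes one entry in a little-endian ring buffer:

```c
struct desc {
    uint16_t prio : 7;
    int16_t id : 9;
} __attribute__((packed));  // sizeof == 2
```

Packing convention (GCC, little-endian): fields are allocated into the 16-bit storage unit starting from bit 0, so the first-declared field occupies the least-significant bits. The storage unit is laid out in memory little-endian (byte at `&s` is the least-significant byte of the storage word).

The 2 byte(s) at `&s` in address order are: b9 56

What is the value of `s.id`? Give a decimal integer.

173

[0]=0xb9 [1]=0x56 (little-endian) → word 0x56b9
prio:7 @ bit 0 → (0x56b9>>0)&0x7f = 0x39
id:9 @ bit 7 → (0x56b9>>7)&0x1ff = 0xad  ←
id signed 9b, MSB=0: value = 173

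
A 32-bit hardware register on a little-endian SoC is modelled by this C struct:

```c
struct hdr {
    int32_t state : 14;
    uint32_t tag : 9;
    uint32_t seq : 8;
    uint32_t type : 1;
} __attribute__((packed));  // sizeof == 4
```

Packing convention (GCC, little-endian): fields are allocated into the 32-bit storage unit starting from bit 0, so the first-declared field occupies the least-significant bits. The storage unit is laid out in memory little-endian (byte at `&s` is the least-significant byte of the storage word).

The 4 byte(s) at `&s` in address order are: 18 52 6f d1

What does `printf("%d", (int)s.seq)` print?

162

[0]=0x18 [1]=0x52 [2]=0x6f [3]=0xd1 (little-endian) → word 0xd16f5218
state [0+:14] = (word>>0) & 0x3fff = 4632
tag [14+:9] = (word>>14) & 0x1ff = 445
seq [23+:8] = (word>>23) & 0xff = 162  ←
type [31+:1] = (word>>31) & 0x1 = 1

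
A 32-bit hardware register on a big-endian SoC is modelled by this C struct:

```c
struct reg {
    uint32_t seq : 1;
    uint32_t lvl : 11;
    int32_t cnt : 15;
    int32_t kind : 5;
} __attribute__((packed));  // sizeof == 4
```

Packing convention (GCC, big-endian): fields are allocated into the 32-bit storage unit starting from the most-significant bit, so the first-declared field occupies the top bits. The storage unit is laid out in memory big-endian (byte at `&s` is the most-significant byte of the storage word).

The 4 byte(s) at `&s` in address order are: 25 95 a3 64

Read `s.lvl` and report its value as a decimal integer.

[0]=0x25 [1]=0x95 [2]=0xa3 [3]=0x64 (big-endian) → word 0x2595a364
seq [31+:1] = (word>>31) & 0x1 = 0
lvl [20+:11] = (word>>20) & 0x7ff = 601  ←
cnt [5+:15] = (word>>5) & 0x7fff = 11547
kind [0+:5] = (word>>0) & 0x1f = 4

601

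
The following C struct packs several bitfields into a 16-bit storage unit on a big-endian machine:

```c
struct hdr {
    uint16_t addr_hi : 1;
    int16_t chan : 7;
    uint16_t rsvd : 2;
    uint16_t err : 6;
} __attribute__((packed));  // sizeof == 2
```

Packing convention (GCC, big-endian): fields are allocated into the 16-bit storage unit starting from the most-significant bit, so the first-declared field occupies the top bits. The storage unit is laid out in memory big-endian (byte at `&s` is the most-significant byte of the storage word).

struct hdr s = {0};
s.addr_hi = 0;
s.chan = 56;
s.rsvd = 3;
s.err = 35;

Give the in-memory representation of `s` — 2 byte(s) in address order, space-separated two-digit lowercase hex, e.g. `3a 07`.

addr_hi:1 = 0 → 0x0 << 15 → word 0x0000
chan:7 = 56 → 0x38 << 8 → word 0x3800
rsvd:2 = 3 → 0x3 << 6 → word 0x38c0
err:6 = 35 → 0x23 << 0 → word 0x38e3
word = 0x38e3 → big-endian bytes:
  [0]=0x38  [1]=0xe3

38 e3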